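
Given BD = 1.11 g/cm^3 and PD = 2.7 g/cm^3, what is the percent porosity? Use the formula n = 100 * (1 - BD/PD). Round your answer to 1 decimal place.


Step 1: Formula: n = 100 * (1 - BD / PD)
Step 2: n = 100 * (1 - 1.11 / 2.7)
Step 3: n = 100 * (1 - 0.41111)
Step 4: n = 58.9%

58.9


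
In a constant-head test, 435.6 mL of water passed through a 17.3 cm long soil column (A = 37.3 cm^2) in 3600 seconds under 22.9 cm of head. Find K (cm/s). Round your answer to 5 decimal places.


Step 1: K = Q * L / (A * t * h)
Step 2: Numerator = 435.6 * 17.3 = 7535.88
Step 3: Denominator = 37.3 * 3600 * 22.9 = 3075012.0
Step 4: K = 7535.88 / 3075012.0 = 0.00245 cm/s

0.00245


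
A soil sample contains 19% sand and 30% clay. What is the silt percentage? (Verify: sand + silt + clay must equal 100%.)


Step 1: sand + silt + clay = 100%
Step 2: silt = 100 - sand - clay
Step 3: silt = 100 - 19 - 30
Step 4: silt = 51%

51


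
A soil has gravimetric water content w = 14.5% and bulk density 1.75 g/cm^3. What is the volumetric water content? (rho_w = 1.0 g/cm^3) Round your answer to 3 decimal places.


Step 1: theta = (w / 100) * BD / rho_w
Step 2: theta = (14.5 / 100) * 1.75 / 1.0
Step 3: theta = 0.145 * 1.75
Step 4: theta = 0.254

0.254


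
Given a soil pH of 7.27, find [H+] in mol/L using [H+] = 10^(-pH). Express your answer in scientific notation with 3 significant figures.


Step 1: [H+] = 10^(-pH)
Step 2: [H+] = 10^(-7.27)
Step 3: [H+] = 5.37e-08 mol/L

5.37e-08


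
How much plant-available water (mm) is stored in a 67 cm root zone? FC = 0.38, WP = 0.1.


Step 1: Available water = (FC - WP) * depth * 10
Step 2: AW = (0.38 - 0.1) * 67 * 10
Step 3: AW = 0.28 * 67 * 10
Step 4: AW = 187.6 mm

187.6


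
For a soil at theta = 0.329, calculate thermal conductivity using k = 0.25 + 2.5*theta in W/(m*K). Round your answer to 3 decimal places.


Step 1: k = 0.25 + 2.5 * theta
Step 2: k = 0.25 + 2.5 * 0.329
Step 3: k = 0.25 + 0.823
Step 4: k = 1.073 W/(m*K)

1.073


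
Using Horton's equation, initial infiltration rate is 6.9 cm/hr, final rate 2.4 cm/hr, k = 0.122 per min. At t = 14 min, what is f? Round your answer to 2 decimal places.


Step 1: f = fc + (f0 - fc) * exp(-k * t)
Step 2: exp(-0.122 * 14) = 0.181228
Step 3: f = 2.4 + (6.9 - 2.4) * 0.181228
Step 4: f = 2.4 + 4.5 * 0.181228
Step 5: f = 3.22 cm/hr

3.22


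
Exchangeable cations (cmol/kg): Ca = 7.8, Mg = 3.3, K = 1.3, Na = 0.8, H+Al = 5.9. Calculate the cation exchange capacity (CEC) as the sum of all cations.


Step 1: CEC = Ca + Mg + K + Na + (H+Al)
Step 2: CEC = 7.8 + 3.3 + 1.3 + 0.8 + 5.9
Step 3: CEC = 19.1 cmol/kg

19.1


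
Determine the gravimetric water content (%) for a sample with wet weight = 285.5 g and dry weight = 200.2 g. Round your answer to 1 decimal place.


Step 1: Water mass = wet - dry = 285.5 - 200.2 = 85.3 g
Step 2: w = 100 * water mass / dry mass
Step 3: w = 100 * 85.3 / 200.2 = 42.6%

42.6


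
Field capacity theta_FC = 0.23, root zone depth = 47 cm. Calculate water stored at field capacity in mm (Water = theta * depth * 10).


Step 1: Water (mm) = theta_FC * depth (cm) * 10
Step 2: Water = 0.23 * 47 * 10
Step 3: Water = 108.1 mm

108.1


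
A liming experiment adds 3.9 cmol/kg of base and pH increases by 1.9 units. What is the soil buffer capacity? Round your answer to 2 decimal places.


Step 1: BC = change in base / change in pH
Step 2: BC = 3.9 / 1.9
Step 3: BC = 2.05 cmol/(kg*pH unit)

2.05


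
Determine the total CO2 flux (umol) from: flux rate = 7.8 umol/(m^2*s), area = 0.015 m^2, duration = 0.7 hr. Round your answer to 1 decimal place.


Step 1: Convert time to seconds: 0.7 hr * 3600 = 2520.0 s
Step 2: Total = flux * area * time_s
Step 3: Total = 7.8 * 0.015 * 2520.0
Step 4: Total = 294.8 umol

294.8


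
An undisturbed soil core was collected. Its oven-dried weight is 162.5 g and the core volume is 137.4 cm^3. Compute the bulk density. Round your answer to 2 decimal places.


Step 1: Identify the formula: BD = dry mass / volume
Step 2: Substitute values: BD = 162.5 / 137.4
Step 3: BD = 1.18 g/cm^3

1.18


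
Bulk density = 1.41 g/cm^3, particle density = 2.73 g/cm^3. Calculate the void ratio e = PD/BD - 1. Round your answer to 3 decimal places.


Step 1: e = PD / BD - 1
Step 2: e = 2.73 / 1.41 - 1
Step 3: e = 1.93617 - 1
Step 4: e = 0.936

0.936


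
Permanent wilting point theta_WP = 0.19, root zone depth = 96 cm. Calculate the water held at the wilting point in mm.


Step 1: Water (mm) = theta_WP * depth * 10
Step 2: Water = 0.19 * 96 * 10
Step 3: Water = 182.4 mm

182.4


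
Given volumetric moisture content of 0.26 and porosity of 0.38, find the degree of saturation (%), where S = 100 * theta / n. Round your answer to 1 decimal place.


Step 1: S = 100 * theta_v / n
Step 2: S = 100 * 0.26 / 0.38
Step 3: S = 68.4%

68.4


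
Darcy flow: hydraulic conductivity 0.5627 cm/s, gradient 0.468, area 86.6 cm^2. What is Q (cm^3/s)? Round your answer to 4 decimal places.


Step 1: Apply Darcy's law: Q = K * i * A
Step 2: Q = 0.5627 * 0.468 * 86.6
Step 3: Q = 22.8056 cm^3/s

22.8056


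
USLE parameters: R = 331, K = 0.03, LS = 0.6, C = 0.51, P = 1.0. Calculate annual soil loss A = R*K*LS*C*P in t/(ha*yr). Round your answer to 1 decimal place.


Step 1: A = R * K * LS * C * P
Step 2: R * K = 331 * 0.03 = 9.93
Step 3: (R*K) * LS = 9.93 * 0.6 = 5.958
Step 4: * C * P = 5.958 * 0.51 * 1.0 = 3.0
Step 5: A = 3.0 t/(ha*yr)

3.0


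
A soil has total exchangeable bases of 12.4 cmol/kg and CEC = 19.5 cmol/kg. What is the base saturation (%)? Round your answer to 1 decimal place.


Step 1: BS = 100 * (sum of bases) / CEC
Step 2: BS = 100 * 12.4 / 19.5
Step 3: BS = 63.6%

63.6


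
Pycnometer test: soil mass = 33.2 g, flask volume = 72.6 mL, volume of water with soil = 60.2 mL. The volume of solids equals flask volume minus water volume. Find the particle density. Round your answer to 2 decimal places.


Step 1: Volume of solids = flask volume - water volume with soil
Step 2: V_solids = 72.6 - 60.2 = 12.4 mL
Step 3: Particle density = mass / V_solids = 33.2 / 12.4 = 2.68 g/cm^3

2.68


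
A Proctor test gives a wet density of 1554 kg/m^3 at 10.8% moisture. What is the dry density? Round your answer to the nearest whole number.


Step 1: Dry density = wet density / (1 + w/100)
Step 2: Dry density = 1554 / (1 + 10.8/100)
Step 3: Dry density = 1554 / 1.108
Step 4: Dry density = 1403 kg/m^3

1403


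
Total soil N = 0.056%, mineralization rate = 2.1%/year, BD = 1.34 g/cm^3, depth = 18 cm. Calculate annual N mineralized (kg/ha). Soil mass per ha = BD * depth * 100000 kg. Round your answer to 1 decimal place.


Step 1: Soil mass per ha = BD * depth * 100000 = 1.34 * 18 * 100000 = 2412000 kg
Step 2: Total N pool = soil mass * N%/100 = 2412000 * 0.056/100 = 1350.72 kg/ha
Step 3: N mineralized = N pool * rate%/100 = 1350.72 * 2.1/100 = 28.4 kg/ha/yr

28.4


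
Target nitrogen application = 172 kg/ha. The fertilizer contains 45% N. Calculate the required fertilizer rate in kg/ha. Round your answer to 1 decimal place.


Step 1: Fertilizer rate = target N / (N content / 100)
Step 2: Rate = 172 / (45 / 100)
Step 3: Rate = 172 / 0.45
Step 4: Rate = 382.2 kg/ha

382.2


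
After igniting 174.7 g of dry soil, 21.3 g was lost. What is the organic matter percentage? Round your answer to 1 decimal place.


Step 1: OM% = 100 * LOI / sample mass
Step 2: OM = 100 * 21.3 / 174.7
Step 3: OM = 12.2%

12.2


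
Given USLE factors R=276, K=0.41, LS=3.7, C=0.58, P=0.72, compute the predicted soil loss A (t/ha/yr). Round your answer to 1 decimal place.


Step 1: A = R * K * LS * C * P
Step 2: R * K = 276 * 0.41 = 113.16
Step 3: (R*K) * LS = 113.16 * 3.7 = 418.692
Step 4: * C * P = 418.692 * 0.58 * 0.72 = 174.8
Step 5: A = 174.8 t/(ha*yr)

174.8


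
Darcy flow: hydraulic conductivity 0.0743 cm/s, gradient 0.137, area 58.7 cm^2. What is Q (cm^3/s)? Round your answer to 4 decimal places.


Step 1: Apply Darcy's law: Q = K * i * A
Step 2: Q = 0.0743 * 0.137 * 58.7
Step 3: Q = 0.5975 cm^3/s

0.5975


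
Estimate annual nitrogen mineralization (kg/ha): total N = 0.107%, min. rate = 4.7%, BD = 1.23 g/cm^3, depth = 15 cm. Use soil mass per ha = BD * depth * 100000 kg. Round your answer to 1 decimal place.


Step 1: Soil mass per ha = BD * depth * 100000 = 1.23 * 15 * 100000 = 1845000 kg
Step 2: Total N pool = soil mass * N%/100 = 1845000 * 0.107/100 = 1974.15 kg/ha
Step 3: N mineralized = N pool * rate%/100 = 1974.15 * 4.7/100 = 92.8 kg/ha/yr

92.8


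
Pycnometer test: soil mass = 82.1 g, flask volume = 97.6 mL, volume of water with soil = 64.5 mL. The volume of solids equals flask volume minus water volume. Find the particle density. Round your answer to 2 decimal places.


Step 1: Volume of solids = flask volume - water volume with soil
Step 2: V_solids = 97.6 - 64.5 = 33.1 mL
Step 3: Particle density = mass / V_solids = 82.1 / 33.1 = 2.48 g/cm^3

2.48


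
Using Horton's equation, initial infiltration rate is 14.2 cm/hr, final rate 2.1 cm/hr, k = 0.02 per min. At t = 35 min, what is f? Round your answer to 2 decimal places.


Step 1: f = fc + (f0 - fc) * exp(-k * t)
Step 2: exp(-0.02 * 35) = 0.496585
Step 3: f = 2.1 + (14.2 - 2.1) * 0.496585
Step 4: f = 2.1 + 12.1 * 0.496585
Step 5: f = 8.11 cm/hr

8.11


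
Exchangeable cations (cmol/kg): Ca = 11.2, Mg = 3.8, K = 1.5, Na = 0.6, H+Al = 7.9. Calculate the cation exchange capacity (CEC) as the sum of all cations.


Step 1: CEC = Ca + Mg + K + Na + (H+Al)
Step 2: CEC = 11.2 + 3.8 + 1.5 + 0.6 + 7.9
Step 3: CEC = 25.0 cmol/kg

25.0


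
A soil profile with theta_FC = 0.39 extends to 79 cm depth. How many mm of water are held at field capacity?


Step 1: Water (mm) = theta_FC * depth (cm) * 10
Step 2: Water = 0.39 * 79 * 10
Step 3: Water = 308.1 mm

308.1


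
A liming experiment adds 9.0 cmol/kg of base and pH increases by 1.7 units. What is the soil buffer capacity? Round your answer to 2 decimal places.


Step 1: BC = change in base / change in pH
Step 2: BC = 9.0 / 1.7
Step 3: BC = 5.29 cmol/(kg*pH unit)

5.29


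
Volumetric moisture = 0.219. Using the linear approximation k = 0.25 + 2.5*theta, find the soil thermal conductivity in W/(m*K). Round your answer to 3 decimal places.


Step 1: k = 0.25 + 2.5 * theta
Step 2: k = 0.25 + 2.5 * 0.219
Step 3: k = 0.25 + 0.548
Step 4: k = 0.798 W/(m*K)

0.798


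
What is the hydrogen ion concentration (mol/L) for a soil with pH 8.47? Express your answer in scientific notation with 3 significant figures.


Step 1: [H+] = 10^(-pH)
Step 2: [H+] = 10^(-8.47)
Step 3: [H+] = 3.39e-09 mol/L

3.39e-09


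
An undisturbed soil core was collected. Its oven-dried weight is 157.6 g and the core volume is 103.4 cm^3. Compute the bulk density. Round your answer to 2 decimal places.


Step 1: Identify the formula: BD = dry mass / volume
Step 2: Substitute values: BD = 157.6 / 103.4
Step 3: BD = 1.52 g/cm^3

1.52


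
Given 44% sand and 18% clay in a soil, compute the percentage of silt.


Step 1: sand + silt + clay = 100%
Step 2: silt = 100 - sand - clay
Step 3: silt = 100 - 44 - 18
Step 4: silt = 38%

38


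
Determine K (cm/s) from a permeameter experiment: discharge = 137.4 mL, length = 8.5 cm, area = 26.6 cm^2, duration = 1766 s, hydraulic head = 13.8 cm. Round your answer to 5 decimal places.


Step 1: K = Q * L / (A * t * h)
Step 2: Numerator = 137.4 * 8.5 = 1167.9
Step 3: Denominator = 26.6 * 1766 * 13.8 = 648263.28
Step 4: K = 1167.9 / 648263.28 = 0.0018 cm/s

0.0018


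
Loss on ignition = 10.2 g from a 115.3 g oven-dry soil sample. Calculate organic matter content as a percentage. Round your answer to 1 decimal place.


Step 1: OM% = 100 * LOI / sample mass
Step 2: OM = 100 * 10.2 / 115.3
Step 3: OM = 8.8%

8.8


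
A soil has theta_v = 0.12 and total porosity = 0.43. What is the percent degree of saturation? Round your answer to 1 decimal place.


Step 1: S = 100 * theta_v / n
Step 2: S = 100 * 0.12 / 0.43
Step 3: S = 27.9%

27.9


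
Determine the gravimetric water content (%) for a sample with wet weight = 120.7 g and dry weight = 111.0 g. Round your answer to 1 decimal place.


Step 1: Water mass = wet - dry = 120.7 - 111.0 = 9.7 g
Step 2: w = 100 * water mass / dry mass
Step 3: w = 100 * 9.7 / 111.0 = 8.7%

8.7


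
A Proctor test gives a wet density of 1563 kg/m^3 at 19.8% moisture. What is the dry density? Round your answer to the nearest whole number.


Step 1: Dry density = wet density / (1 + w/100)
Step 2: Dry density = 1563 / (1 + 19.8/100)
Step 3: Dry density = 1563 / 1.198
Step 4: Dry density = 1305 kg/m^3

1305


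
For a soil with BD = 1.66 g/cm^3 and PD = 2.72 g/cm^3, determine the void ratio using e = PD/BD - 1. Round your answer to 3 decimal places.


Step 1: e = PD / BD - 1
Step 2: e = 2.72 / 1.66 - 1
Step 3: e = 1.63855 - 1
Step 4: e = 0.639

0.639


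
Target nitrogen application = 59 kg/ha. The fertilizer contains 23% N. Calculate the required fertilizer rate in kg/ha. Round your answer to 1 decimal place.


Step 1: Fertilizer rate = target N / (N content / 100)
Step 2: Rate = 59 / (23 / 100)
Step 3: Rate = 59 / 0.23
Step 4: Rate = 256.5 kg/ha

256.5


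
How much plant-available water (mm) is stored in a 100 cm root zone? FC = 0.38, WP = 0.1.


Step 1: Available water = (FC - WP) * depth * 10
Step 2: AW = (0.38 - 0.1) * 100 * 10
Step 3: AW = 0.28 * 100 * 10
Step 4: AW = 280.0 mm

280.0


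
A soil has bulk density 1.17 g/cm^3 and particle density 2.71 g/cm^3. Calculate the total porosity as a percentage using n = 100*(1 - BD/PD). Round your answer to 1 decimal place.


Step 1: Formula: n = 100 * (1 - BD / PD)
Step 2: n = 100 * (1 - 1.17 / 2.71)
Step 3: n = 100 * (1 - 0.43173)
Step 4: n = 56.8%

56.8


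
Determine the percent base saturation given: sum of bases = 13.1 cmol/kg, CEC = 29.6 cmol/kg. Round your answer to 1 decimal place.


Step 1: BS = 100 * (sum of bases) / CEC
Step 2: BS = 100 * 13.1 / 29.6
Step 3: BS = 44.3%

44.3


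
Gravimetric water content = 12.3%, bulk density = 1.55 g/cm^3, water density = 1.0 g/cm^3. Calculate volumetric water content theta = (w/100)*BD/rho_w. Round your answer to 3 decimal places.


Step 1: theta = (w / 100) * BD / rho_w
Step 2: theta = (12.3 / 100) * 1.55 / 1.0
Step 3: theta = 0.123 * 1.55
Step 4: theta = 0.191

0.191


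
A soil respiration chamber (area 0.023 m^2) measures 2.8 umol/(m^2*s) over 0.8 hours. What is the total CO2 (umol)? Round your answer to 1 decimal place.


Step 1: Convert time to seconds: 0.8 hr * 3600 = 2880.0 s
Step 2: Total = flux * area * time_s
Step 3: Total = 2.8 * 0.023 * 2880.0
Step 4: Total = 185.5 umol

185.5


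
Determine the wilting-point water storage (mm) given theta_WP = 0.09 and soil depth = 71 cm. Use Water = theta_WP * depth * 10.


Step 1: Water (mm) = theta_WP * depth * 10
Step 2: Water = 0.09 * 71 * 10
Step 3: Water = 63.9 mm

63.9


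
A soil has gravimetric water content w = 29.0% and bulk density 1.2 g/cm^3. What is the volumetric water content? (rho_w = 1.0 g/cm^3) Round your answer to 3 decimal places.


Step 1: theta = (w / 100) * BD / rho_w
Step 2: theta = (29.0 / 100) * 1.2 / 1.0
Step 3: theta = 0.29 * 1.2
Step 4: theta = 0.348

0.348


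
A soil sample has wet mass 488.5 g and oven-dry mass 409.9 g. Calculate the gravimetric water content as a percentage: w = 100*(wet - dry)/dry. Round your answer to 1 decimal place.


Step 1: Water mass = wet - dry = 488.5 - 409.9 = 78.6 g
Step 2: w = 100 * water mass / dry mass
Step 3: w = 100 * 78.6 / 409.9 = 19.2%

19.2


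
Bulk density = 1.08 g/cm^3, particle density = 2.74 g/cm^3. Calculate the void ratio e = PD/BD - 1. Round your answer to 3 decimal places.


Step 1: e = PD / BD - 1
Step 2: e = 2.74 / 1.08 - 1
Step 3: e = 2.53704 - 1
Step 4: e = 1.537

1.537


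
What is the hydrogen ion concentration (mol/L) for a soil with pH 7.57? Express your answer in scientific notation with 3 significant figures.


Step 1: [H+] = 10^(-pH)
Step 2: [H+] = 10^(-7.57)
Step 3: [H+] = 2.69e-08 mol/L

2.69e-08


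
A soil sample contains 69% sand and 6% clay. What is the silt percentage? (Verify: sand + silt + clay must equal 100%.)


Step 1: sand + silt + clay = 100%
Step 2: silt = 100 - sand - clay
Step 3: silt = 100 - 69 - 6
Step 4: silt = 25%

25


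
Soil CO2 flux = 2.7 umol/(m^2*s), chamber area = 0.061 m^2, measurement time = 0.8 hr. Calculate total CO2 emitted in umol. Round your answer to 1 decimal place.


Step 1: Convert time to seconds: 0.8 hr * 3600 = 2880.0 s
Step 2: Total = flux * area * time_s
Step 3: Total = 2.7 * 0.061 * 2880.0
Step 4: Total = 474.3 umol

474.3


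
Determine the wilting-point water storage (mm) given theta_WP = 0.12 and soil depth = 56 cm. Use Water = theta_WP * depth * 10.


Step 1: Water (mm) = theta_WP * depth * 10
Step 2: Water = 0.12 * 56 * 10
Step 3: Water = 67.2 mm

67.2


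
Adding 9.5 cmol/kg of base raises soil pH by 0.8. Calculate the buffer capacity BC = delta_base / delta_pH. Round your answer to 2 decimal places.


Step 1: BC = change in base / change in pH
Step 2: BC = 9.5 / 0.8
Step 3: BC = 11.88 cmol/(kg*pH unit)

11.88


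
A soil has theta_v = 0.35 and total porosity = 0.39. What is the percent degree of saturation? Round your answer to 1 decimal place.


Step 1: S = 100 * theta_v / n
Step 2: S = 100 * 0.35 / 0.39
Step 3: S = 89.7%

89.7


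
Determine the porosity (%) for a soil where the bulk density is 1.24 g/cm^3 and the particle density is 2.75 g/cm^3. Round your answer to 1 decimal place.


Step 1: Formula: n = 100 * (1 - BD / PD)
Step 2: n = 100 * (1 - 1.24 / 2.75)
Step 3: n = 100 * (1 - 0.45091)
Step 4: n = 54.9%

54.9


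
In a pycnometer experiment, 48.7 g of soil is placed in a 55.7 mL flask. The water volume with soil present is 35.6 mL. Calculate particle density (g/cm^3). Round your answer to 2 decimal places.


Step 1: Volume of solids = flask volume - water volume with soil
Step 2: V_solids = 55.7 - 35.6 = 20.1 mL
Step 3: Particle density = mass / V_solids = 48.7 / 20.1 = 2.42 g/cm^3

2.42


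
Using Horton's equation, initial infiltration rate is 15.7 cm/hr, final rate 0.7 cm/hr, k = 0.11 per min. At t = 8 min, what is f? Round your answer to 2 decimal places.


Step 1: f = fc + (f0 - fc) * exp(-k * t)
Step 2: exp(-0.11 * 8) = 0.414783
Step 3: f = 0.7 + (15.7 - 0.7) * 0.414783
Step 4: f = 0.7 + 15.0 * 0.414783
Step 5: f = 6.92 cm/hr

6.92


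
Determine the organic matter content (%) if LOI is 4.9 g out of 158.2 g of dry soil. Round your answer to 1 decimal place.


Step 1: OM% = 100 * LOI / sample mass
Step 2: OM = 100 * 4.9 / 158.2
Step 3: OM = 3.1%

3.1


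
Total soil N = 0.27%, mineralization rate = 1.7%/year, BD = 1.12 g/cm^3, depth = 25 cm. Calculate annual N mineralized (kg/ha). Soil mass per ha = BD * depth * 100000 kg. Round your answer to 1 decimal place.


Step 1: Soil mass per ha = BD * depth * 100000 = 1.12 * 25 * 100000 = 2800000 kg
Step 2: Total N pool = soil mass * N%/100 = 2800000 * 0.27/100 = 7560.0 kg/ha
Step 3: N mineralized = N pool * rate%/100 = 7560.0 * 1.7/100 = 128.5 kg/ha/yr

128.5


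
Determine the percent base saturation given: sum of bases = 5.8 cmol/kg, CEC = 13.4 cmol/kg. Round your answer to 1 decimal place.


Step 1: BS = 100 * (sum of bases) / CEC
Step 2: BS = 100 * 5.8 / 13.4
Step 3: BS = 43.3%

43.3


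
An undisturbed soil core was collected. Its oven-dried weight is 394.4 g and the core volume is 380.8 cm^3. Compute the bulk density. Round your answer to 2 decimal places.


Step 1: Identify the formula: BD = dry mass / volume
Step 2: Substitute values: BD = 394.4 / 380.8
Step 3: BD = 1.04 g/cm^3

1.04


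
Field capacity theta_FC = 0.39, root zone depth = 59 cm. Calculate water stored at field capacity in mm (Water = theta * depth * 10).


Step 1: Water (mm) = theta_FC * depth (cm) * 10
Step 2: Water = 0.39 * 59 * 10
Step 3: Water = 230.1 mm

230.1


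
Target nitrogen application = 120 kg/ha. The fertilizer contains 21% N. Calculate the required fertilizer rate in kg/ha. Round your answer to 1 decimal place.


Step 1: Fertilizer rate = target N / (N content / 100)
Step 2: Rate = 120 / (21 / 100)
Step 3: Rate = 120 / 0.21
Step 4: Rate = 571.4 kg/ha

571.4


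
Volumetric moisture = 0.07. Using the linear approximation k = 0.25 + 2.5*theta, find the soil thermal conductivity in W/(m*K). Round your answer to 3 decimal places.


Step 1: k = 0.25 + 2.5 * theta
Step 2: k = 0.25 + 2.5 * 0.07
Step 3: k = 0.25 + 0.175
Step 4: k = 0.425 W/(m*K)

0.425


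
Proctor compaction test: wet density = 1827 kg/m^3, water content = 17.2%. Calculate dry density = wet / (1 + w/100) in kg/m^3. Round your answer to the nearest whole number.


Step 1: Dry density = wet density / (1 + w/100)
Step 2: Dry density = 1827 / (1 + 17.2/100)
Step 3: Dry density = 1827 / 1.172
Step 4: Dry density = 1559 kg/m^3

1559


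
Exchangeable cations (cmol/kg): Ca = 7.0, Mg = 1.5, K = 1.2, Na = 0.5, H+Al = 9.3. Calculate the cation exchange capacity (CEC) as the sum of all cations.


Step 1: CEC = Ca + Mg + K + Na + (H+Al)
Step 2: CEC = 7.0 + 1.5 + 1.2 + 0.5 + 9.3
Step 3: CEC = 19.5 cmol/kg

19.5


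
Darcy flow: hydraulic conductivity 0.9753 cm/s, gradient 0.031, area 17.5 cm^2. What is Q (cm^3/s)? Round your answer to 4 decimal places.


Step 1: Apply Darcy's law: Q = K * i * A
Step 2: Q = 0.9753 * 0.031 * 17.5
Step 3: Q = 0.5291 cm^3/s

0.5291


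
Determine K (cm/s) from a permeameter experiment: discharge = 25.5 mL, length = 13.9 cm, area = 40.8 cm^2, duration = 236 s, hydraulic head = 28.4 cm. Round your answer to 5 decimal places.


Step 1: K = Q * L / (A * t * h)
Step 2: Numerator = 25.5 * 13.9 = 354.45
Step 3: Denominator = 40.8 * 236 * 28.4 = 273457.92
Step 4: K = 354.45 / 273457.92 = 0.0013 cm/s

0.0013


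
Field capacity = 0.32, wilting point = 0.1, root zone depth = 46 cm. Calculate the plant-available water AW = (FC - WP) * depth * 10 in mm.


Step 1: Available water = (FC - WP) * depth * 10
Step 2: AW = (0.32 - 0.1) * 46 * 10
Step 3: AW = 0.22 * 46 * 10
Step 4: AW = 101.2 mm

101.2


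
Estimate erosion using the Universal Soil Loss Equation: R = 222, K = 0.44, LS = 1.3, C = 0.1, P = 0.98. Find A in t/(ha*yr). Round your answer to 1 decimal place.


Step 1: A = R * K * LS * C * P
Step 2: R * K = 222 * 0.44 = 97.68
Step 3: (R*K) * LS = 97.68 * 1.3 = 126.984
Step 4: * C * P = 126.984 * 0.1 * 0.98 = 12.4
Step 5: A = 12.4 t/(ha*yr)

12.4


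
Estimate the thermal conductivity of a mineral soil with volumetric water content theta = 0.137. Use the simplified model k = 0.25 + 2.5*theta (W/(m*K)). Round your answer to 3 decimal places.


Step 1: k = 0.25 + 2.5 * theta
Step 2: k = 0.25 + 2.5 * 0.137
Step 3: k = 0.25 + 0.343
Step 4: k = 0.593 W/(m*K)

0.593


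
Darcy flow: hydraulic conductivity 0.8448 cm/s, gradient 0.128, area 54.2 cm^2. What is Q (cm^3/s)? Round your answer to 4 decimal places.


Step 1: Apply Darcy's law: Q = K * i * A
Step 2: Q = 0.8448 * 0.128 * 54.2
Step 3: Q = 5.8609 cm^3/s

5.8609


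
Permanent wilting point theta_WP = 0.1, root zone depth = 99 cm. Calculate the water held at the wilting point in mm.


Step 1: Water (mm) = theta_WP * depth * 10
Step 2: Water = 0.1 * 99 * 10
Step 3: Water = 99.0 mm

99.0


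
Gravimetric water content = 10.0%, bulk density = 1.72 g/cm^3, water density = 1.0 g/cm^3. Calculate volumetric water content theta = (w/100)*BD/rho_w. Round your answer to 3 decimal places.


Step 1: theta = (w / 100) * BD / rho_w
Step 2: theta = (10.0 / 100) * 1.72 / 1.0
Step 3: theta = 0.1 * 1.72
Step 4: theta = 0.172

0.172


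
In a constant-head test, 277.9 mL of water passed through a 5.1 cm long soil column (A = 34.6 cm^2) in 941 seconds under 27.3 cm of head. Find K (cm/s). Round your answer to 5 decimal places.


Step 1: K = Q * L / (A * t * h)
Step 2: Numerator = 277.9 * 5.1 = 1417.29
Step 3: Denominator = 34.6 * 941 * 27.3 = 888849.78
Step 4: K = 1417.29 / 888849.78 = 0.00159 cm/s

0.00159


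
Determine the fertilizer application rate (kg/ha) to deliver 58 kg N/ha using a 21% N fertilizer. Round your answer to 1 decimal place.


Step 1: Fertilizer rate = target N / (N content / 100)
Step 2: Rate = 58 / (21 / 100)
Step 3: Rate = 58 / 0.21
Step 4: Rate = 276.2 kg/ha

276.2


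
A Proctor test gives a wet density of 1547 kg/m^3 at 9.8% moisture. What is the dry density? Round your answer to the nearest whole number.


Step 1: Dry density = wet density / (1 + w/100)
Step 2: Dry density = 1547 / (1 + 9.8/100)
Step 3: Dry density = 1547 / 1.098
Step 4: Dry density = 1409 kg/m^3

1409


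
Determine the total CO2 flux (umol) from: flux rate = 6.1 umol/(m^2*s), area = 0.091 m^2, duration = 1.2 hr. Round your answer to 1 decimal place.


Step 1: Convert time to seconds: 1.2 hr * 3600 = 4320.0 s
Step 2: Total = flux * area * time_s
Step 3: Total = 6.1 * 0.091 * 4320.0
Step 4: Total = 2398.0 umol

2398.0


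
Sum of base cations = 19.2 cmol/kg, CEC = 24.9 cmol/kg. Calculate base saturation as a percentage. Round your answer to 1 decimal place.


Step 1: BS = 100 * (sum of bases) / CEC
Step 2: BS = 100 * 19.2 / 24.9
Step 3: BS = 77.1%

77.1


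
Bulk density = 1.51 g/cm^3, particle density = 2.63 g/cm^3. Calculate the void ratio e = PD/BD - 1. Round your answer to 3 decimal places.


Step 1: e = PD / BD - 1
Step 2: e = 2.63 / 1.51 - 1
Step 3: e = 1.74172 - 1
Step 4: e = 0.742

0.742


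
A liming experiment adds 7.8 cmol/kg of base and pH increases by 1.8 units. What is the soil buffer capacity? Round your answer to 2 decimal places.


Step 1: BC = change in base / change in pH
Step 2: BC = 7.8 / 1.8
Step 3: BC = 4.33 cmol/(kg*pH unit)

4.33


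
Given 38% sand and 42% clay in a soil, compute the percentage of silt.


Step 1: sand + silt + clay = 100%
Step 2: silt = 100 - sand - clay
Step 3: silt = 100 - 38 - 42
Step 4: silt = 20%

20


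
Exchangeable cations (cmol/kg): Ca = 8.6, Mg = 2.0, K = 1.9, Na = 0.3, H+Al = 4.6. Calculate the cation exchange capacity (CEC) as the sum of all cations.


Step 1: CEC = Ca + Mg + K + Na + (H+Al)
Step 2: CEC = 8.6 + 2.0 + 1.9 + 0.3 + 4.6
Step 3: CEC = 17.4 cmol/kg

17.4


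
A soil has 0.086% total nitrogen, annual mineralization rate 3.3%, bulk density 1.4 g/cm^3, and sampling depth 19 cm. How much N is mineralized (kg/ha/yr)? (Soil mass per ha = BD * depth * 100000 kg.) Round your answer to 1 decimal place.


Step 1: Soil mass per ha = BD * depth * 100000 = 1.4 * 19 * 100000 = 2660000 kg
Step 2: Total N pool = soil mass * N%/100 = 2660000 * 0.086/100 = 2287.6 kg/ha
Step 3: N mineralized = N pool * rate%/100 = 2287.6 * 3.3/100 = 75.5 kg/ha/yr

75.5


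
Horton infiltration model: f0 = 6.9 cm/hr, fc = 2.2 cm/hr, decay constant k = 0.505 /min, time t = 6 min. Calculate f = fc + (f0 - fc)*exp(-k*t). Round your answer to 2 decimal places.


Step 1: f = fc + (f0 - fc) * exp(-k * t)
Step 2: exp(-0.505 * 6) = 0.048316
Step 3: f = 2.2 + (6.9 - 2.2) * 0.048316
Step 4: f = 2.2 + 4.7 * 0.048316
Step 5: f = 2.43 cm/hr

2.43


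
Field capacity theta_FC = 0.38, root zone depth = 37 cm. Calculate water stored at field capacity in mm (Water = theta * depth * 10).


Step 1: Water (mm) = theta_FC * depth (cm) * 10
Step 2: Water = 0.38 * 37 * 10
Step 3: Water = 140.6 mm

140.6


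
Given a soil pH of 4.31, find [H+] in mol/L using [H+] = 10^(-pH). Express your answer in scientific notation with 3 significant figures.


Step 1: [H+] = 10^(-pH)
Step 2: [H+] = 10^(-4.31)
Step 3: [H+] = 4.90e-05 mol/L

4.90e-05


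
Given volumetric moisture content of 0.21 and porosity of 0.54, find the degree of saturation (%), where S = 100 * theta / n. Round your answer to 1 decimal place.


Step 1: S = 100 * theta_v / n
Step 2: S = 100 * 0.21 / 0.54
Step 3: S = 38.9%

38.9


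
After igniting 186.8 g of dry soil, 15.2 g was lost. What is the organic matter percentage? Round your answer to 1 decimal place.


Step 1: OM% = 100 * LOI / sample mass
Step 2: OM = 100 * 15.2 / 186.8
Step 3: OM = 8.1%

8.1


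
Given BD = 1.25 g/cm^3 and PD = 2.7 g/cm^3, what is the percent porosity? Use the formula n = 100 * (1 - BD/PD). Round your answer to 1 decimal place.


Step 1: Formula: n = 100 * (1 - BD / PD)
Step 2: n = 100 * (1 - 1.25 / 2.7)
Step 3: n = 100 * (1 - 0.46296)
Step 4: n = 53.7%

53.7


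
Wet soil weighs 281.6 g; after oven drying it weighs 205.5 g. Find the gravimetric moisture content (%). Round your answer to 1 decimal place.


Step 1: Water mass = wet - dry = 281.6 - 205.5 = 76.1 g
Step 2: w = 100 * water mass / dry mass
Step 3: w = 100 * 76.1 / 205.5 = 37.0%

37.0


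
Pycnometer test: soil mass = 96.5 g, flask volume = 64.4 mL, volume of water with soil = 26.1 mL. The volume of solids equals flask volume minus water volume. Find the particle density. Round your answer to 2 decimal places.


Step 1: Volume of solids = flask volume - water volume with soil
Step 2: V_solids = 64.4 - 26.1 = 38.3 mL
Step 3: Particle density = mass / V_solids = 96.5 / 38.3 = 2.52 g/cm^3

2.52


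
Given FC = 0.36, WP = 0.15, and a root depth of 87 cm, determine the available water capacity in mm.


Step 1: Available water = (FC - WP) * depth * 10
Step 2: AW = (0.36 - 0.15) * 87 * 10
Step 3: AW = 0.21 * 87 * 10
Step 4: AW = 182.7 mm

182.7


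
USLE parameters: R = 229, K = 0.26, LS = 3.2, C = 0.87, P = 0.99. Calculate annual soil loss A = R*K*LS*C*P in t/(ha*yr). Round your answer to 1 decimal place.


Step 1: A = R * K * LS * C * P
Step 2: R * K = 229 * 0.26 = 59.54
Step 3: (R*K) * LS = 59.54 * 3.2 = 190.528
Step 4: * C * P = 190.528 * 0.87 * 0.99 = 164.1
Step 5: A = 164.1 t/(ha*yr)

164.1


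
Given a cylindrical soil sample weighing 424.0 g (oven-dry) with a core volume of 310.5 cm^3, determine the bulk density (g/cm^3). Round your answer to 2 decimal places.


Step 1: Identify the formula: BD = dry mass / volume
Step 2: Substitute values: BD = 424.0 / 310.5
Step 3: BD = 1.37 g/cm^3

1.37


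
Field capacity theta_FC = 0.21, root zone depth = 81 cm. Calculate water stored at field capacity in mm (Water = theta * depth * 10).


Step 1: Water (mm) = theta_FC * depth (cm) * 10
Step 2: Water = 0.21 * 81 * 10
Step 3: Water = 170.1 mm

170.1


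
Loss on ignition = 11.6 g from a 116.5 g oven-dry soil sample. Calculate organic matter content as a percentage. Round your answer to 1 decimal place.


Step 1: OM% = 100 * LOI / sample mass
Step 2: OM = 100 * 11.6 / 116.5
Step 3: OM = 10.0%

10.0


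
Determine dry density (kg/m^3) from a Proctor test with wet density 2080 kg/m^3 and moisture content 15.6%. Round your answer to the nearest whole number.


Step 1: Dry density = wet density / (1 + w/100)
Step 2: Dry density = 2080 / (1 + 15.6/100)
Step 3: Dry density = 2080 / 1.156
Step 4: Dry density = 1799 kg/m^3

1799


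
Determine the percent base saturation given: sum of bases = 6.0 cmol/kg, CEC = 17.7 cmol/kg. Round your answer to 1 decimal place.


Step 1: BS = 100 * (sum of bases) / CEC
Step 2: BS = 100 * 6.0 / 17.7
Step 3: BS = 33.9%

33.9


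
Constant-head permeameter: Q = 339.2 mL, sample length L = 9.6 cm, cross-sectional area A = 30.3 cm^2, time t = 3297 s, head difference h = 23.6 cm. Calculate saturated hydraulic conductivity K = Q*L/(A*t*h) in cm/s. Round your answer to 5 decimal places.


Step 1: K = Q * L / (A * t * h)
Step 2: Numerator = 339.2 * 9.6 = 3256.32
Step 3: Denominator = 30.3 * 3297 * 23.6 = 2357618.76
Step 4: K = 3256.32 / 2357618.76 = 0.00138 cm/s

0.00138


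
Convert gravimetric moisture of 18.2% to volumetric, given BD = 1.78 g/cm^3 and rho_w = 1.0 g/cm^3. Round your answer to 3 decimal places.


Step 1: theta = (w / 100) * BD / rho_w
Step 2: theta = (18.2 / 100) * 1.78 / 1.0
Step 3: theta = 0.182 * 1.78
Step 4: theta = 0.324

0.324


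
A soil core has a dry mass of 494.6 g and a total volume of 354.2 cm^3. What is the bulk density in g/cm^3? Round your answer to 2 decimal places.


Step 1: Identify the formula: BD = dry mass / volume
Step 2: Substitute values: BD = 494.6 / 354.2
Step 3: BD = 1.4 g/cm^3

1.4


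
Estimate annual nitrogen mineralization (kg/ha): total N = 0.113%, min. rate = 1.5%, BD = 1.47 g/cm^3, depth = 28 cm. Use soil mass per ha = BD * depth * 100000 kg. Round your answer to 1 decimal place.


Step 1: Soil mass per ha = BD * depth * 100000 = 1.47 * 28 * 100000 = 4116000 kg
Step 2: Total N pool = soil mass * N%/100 = 4116000 * 0.113/100 = 4651.08 kg/ha
Step 3: N mineralized = N pool * rate%/100 = 4651.08 * 1.5/100 = 69.8 kg/ha/yr

69.8


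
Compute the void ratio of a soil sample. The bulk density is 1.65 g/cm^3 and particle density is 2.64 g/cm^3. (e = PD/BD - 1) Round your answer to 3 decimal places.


Step 1: e = PD / BD - 1
Step 2: e = 2.64 / 1.65 - 1
Step 3: e = 1.6 - 1
Step 4: e = 0.6

0.6


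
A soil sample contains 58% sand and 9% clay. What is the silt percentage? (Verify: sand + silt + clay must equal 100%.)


Step 1: sand + silt + clay = 100%
Step 2: silt = 100 - sand - clay
Step 3: silt = 100 - 58 - 9
Step 4: silt = 33%

33


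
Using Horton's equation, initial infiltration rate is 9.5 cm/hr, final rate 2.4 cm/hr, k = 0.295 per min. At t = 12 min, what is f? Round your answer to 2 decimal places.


Step 1: f = fc + (f0 - fc) * exp(-k * t)
Step 2: exp(-0.295 * 12) = 0.029013
Step 3: f = 2.4 + (9.5 - 2.4) * 0.029013
Step 4: f = 2.4 + 7.1 * 0.029013
Step 5: f = 2.61 cm/hr

2.61


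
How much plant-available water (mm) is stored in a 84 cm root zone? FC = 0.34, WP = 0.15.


Step 1: Available water = (FC - WP) * depth * 10
Step 2: AW = (0.34 - 0.15) * 84 * 10
Step 3: AW = 0.19 * 84 * 10
Step 4: AW = 159.6 mm

159.6


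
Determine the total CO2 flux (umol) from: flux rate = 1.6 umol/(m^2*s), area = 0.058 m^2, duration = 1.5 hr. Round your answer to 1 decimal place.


Step 1: Convert time to seconds: 1.5 hr * 3600 = 5400.0 s
Step 2: Total = flux * area * time_s
Step 3: Total = 1.6 * 0.058 * 5400.0
Step 4: Total = 501.1 umol

501.1


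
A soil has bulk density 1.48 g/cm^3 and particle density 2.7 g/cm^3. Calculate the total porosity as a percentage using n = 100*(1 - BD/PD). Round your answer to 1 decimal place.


Step 1: Formula: n = 100 * (1 - BD / PD)
Step 2: n = 100 * (1 - 1.48 / 2.7)
Step 3: n = 100 * (1 - 0.54815)
Step 4: n = 45.2%

45.2


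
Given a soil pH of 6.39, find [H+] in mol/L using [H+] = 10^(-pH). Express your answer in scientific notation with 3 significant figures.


Step 1: [H+] = 10^(-pH)
Step 2: [H+] = 10^(-6.39)
Step 3: [H+] = 4.07e-07 mol/L

4.07e-07


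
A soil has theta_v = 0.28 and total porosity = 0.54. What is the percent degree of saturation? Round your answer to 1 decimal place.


Step 1: S = 100 * theta_v / n
Step 2: S = 100 * 0.28 / 0.54
Step 3: S = 51.9%

51.9


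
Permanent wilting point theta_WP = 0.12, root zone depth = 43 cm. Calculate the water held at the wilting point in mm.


Step 1: Water (mm) = theta_WP * depth * 10
Step 2: Water = 0.12 * 43 * 10
Step 3: Water = 51.6 mm

51.6


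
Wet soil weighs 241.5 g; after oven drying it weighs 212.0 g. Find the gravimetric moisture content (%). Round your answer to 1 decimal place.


Step 1: Water mass = wet - dry = 241.5 - 212.0 = 29.5 g
Step 2: w = 100 * water mass / dry mass
Step 3: w = 100 * 29.5 / 212.0 = 13.9%

13.9


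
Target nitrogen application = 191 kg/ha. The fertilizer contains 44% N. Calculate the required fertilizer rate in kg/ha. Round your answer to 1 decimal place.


Step 1: Fertilizer rate = target N / (N content / 100)
Step 2: Rate = 191 / (44 / 100)
Step 3: Rate = 191 / 0.44
Step 4: Rate = 434.1 kg/ha

434.1


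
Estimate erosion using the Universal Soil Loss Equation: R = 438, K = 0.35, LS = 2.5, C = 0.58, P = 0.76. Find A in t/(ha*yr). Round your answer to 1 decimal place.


Step 1: A = R * K * LS * C * P
Step 2: R * K = 438 * 0.35 = 153.3
Step 3: (R*K) * LS = 153.3 * 2.5 = 383.25
Step 4: * C * P = 383.25 * 0.58 * 0.76 = 168.9
Step 5: A = 168.9 t/(ha*yr)

168.9


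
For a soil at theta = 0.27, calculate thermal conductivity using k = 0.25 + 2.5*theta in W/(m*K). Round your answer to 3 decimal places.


Step 1: k = 0.25 + 2.5 * theta
Step 2: k = 0.25 + 2.5 * 0.27
Step 3: k = 0.25 + 0.675
Step 4: k = 0.925 W/(m*K)

0.925


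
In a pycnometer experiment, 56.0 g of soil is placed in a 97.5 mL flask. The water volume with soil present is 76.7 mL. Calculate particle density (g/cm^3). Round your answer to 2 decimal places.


Step 1: Volume of solids = flask volume - water volume with soil
Step 2: V_solids = 97.5 - 76.7 = 20.8 mL
Step 3: Particle density = mass / V_solids = 56.0 / 20.8 = 2.69 g/cm^3

2.69


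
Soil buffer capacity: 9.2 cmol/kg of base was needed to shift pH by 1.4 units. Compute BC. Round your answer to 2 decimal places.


Step 1: BC = change in base / change in pH
Step 2: BC = 9.2 / 1.4
Step 3: BC = 6.57 cmol/(kg*pH unit)

6.57


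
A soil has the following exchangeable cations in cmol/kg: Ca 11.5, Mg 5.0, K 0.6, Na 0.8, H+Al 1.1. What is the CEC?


Step 1: CEC = Ca + Mg + K + Na + (H+Al)
Step 2: CEC = 11.5 + 5.0 + 0.6 + 0.8 + 1.1
Step 3: CEC = 19.0 cmol/kg

19.0


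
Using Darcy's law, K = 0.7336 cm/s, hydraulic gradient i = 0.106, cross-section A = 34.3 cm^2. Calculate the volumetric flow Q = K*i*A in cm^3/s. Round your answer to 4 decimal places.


Step 1: Apply Darcy's law: Q = K * i * A
Step 2: Q = 0.7336 * 0.106 * 34.3
Step 3: Q = 2.6672 cm^3/s

2.6672


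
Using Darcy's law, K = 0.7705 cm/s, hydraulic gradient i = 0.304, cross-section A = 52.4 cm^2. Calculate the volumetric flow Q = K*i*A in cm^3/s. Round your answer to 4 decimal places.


Step 1: Apply Darcy's law: Q = K * i * A
Step 2: Q = 0.7705 * 0.304 * 52.4
Step 3: Q = 12.2738 cm^3/s

12.2738


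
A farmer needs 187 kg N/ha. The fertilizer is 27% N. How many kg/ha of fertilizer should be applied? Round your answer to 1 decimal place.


Step 1: Fertilizer rate = target N / (N content / 100)
Step 2: Rate = 187 / (27 / 100)
Step 3: Rate = 187 / 0.27
Step 4: Rate = 692.6 kg/ha

692.6


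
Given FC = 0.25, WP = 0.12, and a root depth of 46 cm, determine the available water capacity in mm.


Step 1: Available water = (FC - WP) * depth * 10
Step 2: AW = (0.25 - 0.12) * 46 * 10
Step 3: AW = 0.13 * 46 * 10
Step 4: AW = 59.8 mm

59.8


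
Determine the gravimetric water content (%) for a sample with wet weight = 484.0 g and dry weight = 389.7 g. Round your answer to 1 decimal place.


Step 1: Water mass = wet - dry = 484.0 - 389.7 = 94.3 g
Step 2: w = 100 * water mass / dry mass
Step 3: w = 100 * 94.3 / 389.7 = 24.2%

24.2


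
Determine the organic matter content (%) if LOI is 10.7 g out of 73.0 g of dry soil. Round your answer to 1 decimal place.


Step 1: OM% = 100 * LOI / sample mass
Step 2: OM = 100 * 10.7 / 73.0
Step 3: OM = 14.7%

14.7


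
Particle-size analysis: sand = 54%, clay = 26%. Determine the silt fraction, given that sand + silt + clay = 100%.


Step 1: sand + silt + clay = 100%
Step 2: silt = 100 - sand - clay
Step 3: silt = 100 - 54 - 26
Step 4: silt = 20%

20


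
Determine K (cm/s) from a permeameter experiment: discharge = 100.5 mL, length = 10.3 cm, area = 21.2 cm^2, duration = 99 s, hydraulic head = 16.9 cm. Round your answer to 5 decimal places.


Step 1: K = Q * L / (A * t * h)
Step 2: Numerator = 100.5 * 10.3 = 1035.15
Step 3: Denominator = 21.2 * 99 * 16.9 = 35469.72
Step 4: K = 1035.15 / 35469.72 = 0.02918 cm/s

0.02918


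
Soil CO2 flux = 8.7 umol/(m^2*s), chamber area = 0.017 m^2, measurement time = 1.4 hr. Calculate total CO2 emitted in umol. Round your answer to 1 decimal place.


Step 1: Convert time to seconds: 1.4 hr * 3600 = 5040.0 s
Step 2: Total = flux * area * time_s
Step 3: Total = 8.7 * 0.017 * 5040.0
Step 4: Total = 745.4 umol

745.4
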